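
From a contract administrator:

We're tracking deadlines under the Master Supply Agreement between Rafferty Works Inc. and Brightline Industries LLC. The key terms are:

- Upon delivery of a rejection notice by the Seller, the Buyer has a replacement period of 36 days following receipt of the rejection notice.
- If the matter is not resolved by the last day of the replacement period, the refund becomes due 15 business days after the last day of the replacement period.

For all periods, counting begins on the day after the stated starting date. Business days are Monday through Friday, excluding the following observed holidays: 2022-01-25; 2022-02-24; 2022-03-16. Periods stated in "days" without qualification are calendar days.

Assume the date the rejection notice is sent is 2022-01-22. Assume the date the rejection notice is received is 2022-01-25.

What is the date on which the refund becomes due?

Adding 36 calendar days to 2022-01-25 gives 2022-03-02, which is the last day of the replacement period.
The date on which the refund becomes due: counting 15 business days from Wednesday, 2022-03-02 (Mar 3, Mar 4, Mar 7, Mar 8, …, Mar 22, Mar 23, Mar 24, skipping weekends and the listed holiday on Mar 16) reaches Thursday, 2022-03-24.

2022-03-24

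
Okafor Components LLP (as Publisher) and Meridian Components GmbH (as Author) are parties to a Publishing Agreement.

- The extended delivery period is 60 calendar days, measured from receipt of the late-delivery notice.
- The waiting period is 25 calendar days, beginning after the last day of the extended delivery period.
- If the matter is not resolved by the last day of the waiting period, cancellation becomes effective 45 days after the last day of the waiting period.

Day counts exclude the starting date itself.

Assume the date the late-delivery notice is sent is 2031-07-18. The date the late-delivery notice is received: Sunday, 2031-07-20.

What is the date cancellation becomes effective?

The last day of the extended delivery period: 60 calendar days after 2031-07-20 is 2031-09-18.
The last day of the waiting period: 2031-09-18 + 25 days = 2031-10-13.
The date cancellation becomes effective: 45 calendar days after 2031-10-13 is 2031-11-27.

2031-11-27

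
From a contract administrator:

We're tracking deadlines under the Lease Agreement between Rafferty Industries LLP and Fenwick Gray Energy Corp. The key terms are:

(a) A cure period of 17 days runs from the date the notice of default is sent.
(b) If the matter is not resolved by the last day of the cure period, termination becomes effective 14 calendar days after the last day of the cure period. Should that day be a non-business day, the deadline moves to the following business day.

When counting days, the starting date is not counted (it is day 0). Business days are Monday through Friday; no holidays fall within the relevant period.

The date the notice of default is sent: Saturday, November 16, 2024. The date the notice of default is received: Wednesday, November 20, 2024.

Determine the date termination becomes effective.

December 17, 2024

The last day of the cure period: November 16, 2024 + 17 days = December 3, 2024.
The date termination becomes effective: December 3, 2024 + 14 days = December 17, 2024. December 17, 2024 is a Tuesday, so no roll-forward applies.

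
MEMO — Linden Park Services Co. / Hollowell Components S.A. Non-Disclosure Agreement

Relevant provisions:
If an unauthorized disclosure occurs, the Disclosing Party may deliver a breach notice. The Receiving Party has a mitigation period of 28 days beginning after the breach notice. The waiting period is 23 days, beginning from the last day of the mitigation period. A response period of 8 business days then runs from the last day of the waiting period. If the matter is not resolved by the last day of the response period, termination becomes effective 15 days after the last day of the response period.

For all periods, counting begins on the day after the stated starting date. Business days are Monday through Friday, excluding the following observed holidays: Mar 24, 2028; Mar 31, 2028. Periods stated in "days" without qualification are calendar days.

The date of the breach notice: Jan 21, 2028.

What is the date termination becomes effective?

The last day of the mitigation period: 28 calendar days after Jan 21, 2028 is Feb 18, 2028.
The last day of the waiting period: 23 calendar days after Feb 18, 2028 is Mar 12, 2028.
From Sunday, Mar 12, 2028, 8 business days (Mar 13, Mar 14, Mar 15, Mar 16, Mar 17, Mar 20, Mar 21, Mar 22, skipping weekends) brings us to Wednesday, Mar 22, 2028, which is the last day of the response period.
The date termination becomes effective: 15 calendar days after Mar 22, 2028 is Apr 6, 2028.

Apr 6, 2028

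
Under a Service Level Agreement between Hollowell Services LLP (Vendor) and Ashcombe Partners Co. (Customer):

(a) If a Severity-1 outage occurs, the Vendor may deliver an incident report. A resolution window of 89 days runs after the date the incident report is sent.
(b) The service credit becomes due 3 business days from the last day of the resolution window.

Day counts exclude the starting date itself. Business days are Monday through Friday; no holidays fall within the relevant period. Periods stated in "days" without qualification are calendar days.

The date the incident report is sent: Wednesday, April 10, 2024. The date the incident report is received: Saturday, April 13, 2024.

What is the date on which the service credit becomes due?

July 11, 2024

The last day of the resolution window: 89 calendar days after April 10, 2024 is July 8, 2024.
The date on which the service credit becomes due: 3 business days after Monday, July 8, 2024, skipping weekends — Jul 9, Jul 10, Jul 11 — lands on Thursday, July 11, 2024.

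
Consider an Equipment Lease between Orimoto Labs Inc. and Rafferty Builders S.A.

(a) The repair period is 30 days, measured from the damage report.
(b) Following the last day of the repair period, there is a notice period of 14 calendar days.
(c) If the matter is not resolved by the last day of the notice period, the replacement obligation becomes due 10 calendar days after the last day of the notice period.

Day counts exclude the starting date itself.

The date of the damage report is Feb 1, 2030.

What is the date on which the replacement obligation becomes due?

Mar 27, 2030

Adding 30 calendar days to Feb 1, 2030 gives Mar 3, 2030, which is the last day of the repair period.
The last day of the notice period: Mar 3, 2030 + 14 days = Mar 17, 2030.
The date on which the replacement obligation becomes due: 10 calendar days after Mar 17, 2030 is Mar 27, 2030.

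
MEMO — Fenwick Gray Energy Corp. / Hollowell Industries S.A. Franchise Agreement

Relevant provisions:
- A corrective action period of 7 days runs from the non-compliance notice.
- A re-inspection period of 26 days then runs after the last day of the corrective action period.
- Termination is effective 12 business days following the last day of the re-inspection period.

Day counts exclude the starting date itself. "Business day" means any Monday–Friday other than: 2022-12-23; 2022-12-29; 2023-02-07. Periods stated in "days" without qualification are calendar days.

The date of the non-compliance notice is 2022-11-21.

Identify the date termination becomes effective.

The last day of the corrective action period: 7 calendar days after 2022-11-21 is 2022-11-28.
The last day of the re-inspection period: 26 calendar days after 2022-11-28 is 2022-12-24.
The date termination becomes effective: 12 business days after Saturday, 2022-12-24, skipping weekends and the listed holiday on Dec 29 — Dec 26, Dec 27, Dec 28, Dec 30, …, Jan 9, Jan 10, Jan 11 — lands on Wednesday, 2023-01-11.

2023-01-11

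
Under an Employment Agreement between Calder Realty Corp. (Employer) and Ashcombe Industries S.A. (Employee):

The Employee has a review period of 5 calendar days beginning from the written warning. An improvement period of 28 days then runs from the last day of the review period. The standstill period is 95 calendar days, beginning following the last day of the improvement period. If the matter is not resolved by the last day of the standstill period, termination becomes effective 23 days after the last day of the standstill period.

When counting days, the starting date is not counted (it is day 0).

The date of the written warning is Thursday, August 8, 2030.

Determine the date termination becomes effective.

The last day of the review period: August 8, 2030 + 5 days = August 13, 2030.
Adding 28 calendar days to August 13, 2030 gives September 10, 2030, which is the last day of the improvement period.
The last day of the standstill period: 95 calendar days after September 10, 2030 is December 14, 2030.
The date termination becomes effective: 23 calendar days after December 14, 2030 is January 6, 2031.

January 6, 2031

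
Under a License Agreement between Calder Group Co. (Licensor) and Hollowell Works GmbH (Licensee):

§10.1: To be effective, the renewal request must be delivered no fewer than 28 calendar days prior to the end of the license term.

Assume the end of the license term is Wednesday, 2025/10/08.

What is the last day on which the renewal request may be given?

Counting back 28 calendar days from 2025/10/08 gives 2025/09/10.

2025/09/10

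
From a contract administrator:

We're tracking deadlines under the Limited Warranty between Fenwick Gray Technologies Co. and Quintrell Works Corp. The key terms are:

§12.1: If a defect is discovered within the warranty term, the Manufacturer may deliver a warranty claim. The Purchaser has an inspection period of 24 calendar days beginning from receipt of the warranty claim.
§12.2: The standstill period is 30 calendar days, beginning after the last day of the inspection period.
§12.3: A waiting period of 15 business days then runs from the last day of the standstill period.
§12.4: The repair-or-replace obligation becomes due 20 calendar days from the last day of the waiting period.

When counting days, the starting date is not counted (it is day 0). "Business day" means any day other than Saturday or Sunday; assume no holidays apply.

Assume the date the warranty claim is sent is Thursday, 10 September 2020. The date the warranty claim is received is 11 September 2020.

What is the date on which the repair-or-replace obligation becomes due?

15 December 2020

The last day of the inspection period: 11 September 2020 + 24 days = 5 October 2020.
Adding 30 calendar days to 5 October 2020 gives 4 November 2020, which is the last day of the standstill period.
The last day of the waiting period: 15 business days after Wednesday, 4 November 2020, skipping weekends — Nov 5, Nov 6, Nov 9, Nov 10, …, Nov 23, Nov 24, Nov 25 — lands on Wednesday, 25 November 2020.
The date on which the repair-or-replace obligation becomes due: 20 calendar days after 25 November 2020 is 15 December 2020.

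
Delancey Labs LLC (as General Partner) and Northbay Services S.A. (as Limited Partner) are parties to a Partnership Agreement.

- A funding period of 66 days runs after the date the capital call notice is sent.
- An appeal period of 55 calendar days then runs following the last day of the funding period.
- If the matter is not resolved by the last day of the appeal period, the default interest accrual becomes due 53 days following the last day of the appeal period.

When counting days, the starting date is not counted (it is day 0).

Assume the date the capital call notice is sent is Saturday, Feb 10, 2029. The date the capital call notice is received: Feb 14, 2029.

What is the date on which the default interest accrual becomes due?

Aug 3, 2029

The last day of the funding period: 66 calendar days after Feb 10, 2029 is Apr 17, 2029.
The last day of the appeal period: 55 calendar days after Apr 17, 2029 is Jun 11, 2029.
The date on which the default interest accrual becomes due: Jun 11, 2029 + 53 days = Aug 3, 2029.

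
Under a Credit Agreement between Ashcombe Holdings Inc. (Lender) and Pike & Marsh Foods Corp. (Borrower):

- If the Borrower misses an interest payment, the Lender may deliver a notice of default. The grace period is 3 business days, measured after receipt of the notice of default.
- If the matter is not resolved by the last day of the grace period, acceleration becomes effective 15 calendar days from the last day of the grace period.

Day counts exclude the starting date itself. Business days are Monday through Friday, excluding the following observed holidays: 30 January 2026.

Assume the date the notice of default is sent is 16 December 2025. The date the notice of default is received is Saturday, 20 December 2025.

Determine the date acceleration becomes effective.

From Saturday, 20 December 2025, 3 business days (Dec 22, Dec 23, Dec 24, skipping weekends) brings us to Wednesday, 24 December 2025, which is the last day of the grace period.
The date acceleration becomes effective: 15 calendar days after 24 December 2025 is 8 January 2026.

8 January 2026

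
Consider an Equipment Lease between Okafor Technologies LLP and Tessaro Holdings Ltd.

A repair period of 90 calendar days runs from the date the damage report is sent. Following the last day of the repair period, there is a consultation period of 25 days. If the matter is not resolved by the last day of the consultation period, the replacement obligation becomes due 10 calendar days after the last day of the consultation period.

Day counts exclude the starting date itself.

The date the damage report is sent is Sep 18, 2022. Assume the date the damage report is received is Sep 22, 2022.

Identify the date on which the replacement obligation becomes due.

The last day of the repair period: 90 calendar days after Sep 18, 2022 is Dec 17, 2022.
Adding 25 calendar days to Dec 17, 2022 gives Jan 11, 2023, which is the last day of the consultation period.
The date on which the replacement obligation becomes due: Jan 11, 2023 + 10 days = Jan 21, 2023.

Jan 21, 2023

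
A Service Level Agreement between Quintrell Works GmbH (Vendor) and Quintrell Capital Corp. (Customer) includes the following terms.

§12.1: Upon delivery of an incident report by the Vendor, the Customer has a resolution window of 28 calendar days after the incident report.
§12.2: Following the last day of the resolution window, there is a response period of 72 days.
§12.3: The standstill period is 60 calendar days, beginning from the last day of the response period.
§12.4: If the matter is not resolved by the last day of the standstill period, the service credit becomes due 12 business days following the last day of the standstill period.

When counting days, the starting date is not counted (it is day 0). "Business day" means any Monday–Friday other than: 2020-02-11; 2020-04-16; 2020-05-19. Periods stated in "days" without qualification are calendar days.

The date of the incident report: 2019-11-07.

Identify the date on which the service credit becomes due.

The last day of the resolution window: 28 calendar days after 2019-11-07 is 2019-12-05.
The last day of the response period: 72 calendar days after 2019-12-05 is 2020-02-15.
The last day of the standstill period: 60 calendar days after 2020-02-15 is 2020-04-15.
From Wednesday, 2020-04-15, 12 business days (Apr 17, Apr 20, Apr 21, Apr 22, …, Apr 30, May 1, May 4, skipping weekends and the listed holiday on Apr 16) brings us to Monday, 2020-05-04, which is the date on which the service credit becomes due.

2020-05-04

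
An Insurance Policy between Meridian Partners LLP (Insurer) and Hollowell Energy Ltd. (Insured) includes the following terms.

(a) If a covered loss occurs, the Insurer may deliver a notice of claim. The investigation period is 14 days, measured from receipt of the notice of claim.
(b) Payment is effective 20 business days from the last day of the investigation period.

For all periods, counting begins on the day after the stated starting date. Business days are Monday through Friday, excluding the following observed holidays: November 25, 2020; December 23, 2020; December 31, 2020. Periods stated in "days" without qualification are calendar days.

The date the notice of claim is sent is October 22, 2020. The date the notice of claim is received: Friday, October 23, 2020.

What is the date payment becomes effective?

December 7, 2020

The last day of the investigation period: 14 calendar days after October 23, 2020 is November 6, 2020.
The date payment becomes effective: 20 business days after Friday, November 6, 2020, skipping weekends and the listed holiday on Nov 25 — Nov 9, Nov 10, Nov 11, Nov 12, …, Dec 3, Dec 4, Dec 7 — lands on Monday, December 7, 2020.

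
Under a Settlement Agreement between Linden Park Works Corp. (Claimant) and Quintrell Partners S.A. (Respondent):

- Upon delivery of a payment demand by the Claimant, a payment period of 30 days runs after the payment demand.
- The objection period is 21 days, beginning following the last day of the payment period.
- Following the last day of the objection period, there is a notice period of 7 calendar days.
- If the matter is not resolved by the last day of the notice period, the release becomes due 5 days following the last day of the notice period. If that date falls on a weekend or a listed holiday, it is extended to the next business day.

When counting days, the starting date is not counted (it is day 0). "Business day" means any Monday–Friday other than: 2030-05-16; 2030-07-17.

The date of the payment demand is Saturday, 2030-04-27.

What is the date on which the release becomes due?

2030-07-01

The last day of the payment period: 2030-04-27 + 30 days = 2030-05-27.
The last day of the objection period: 2030-05-27 + 21 days = 2030-06-17.
Adding 7 calendar days to 2030-06-17 gives 2030-06-24, which is the last day of the notice period.
The date on which the release becomes due: 5 calendar days after 2030-06-24 is 2030-06-29. That falls on a Saturday, so it rolls to the next business day, Monday, 2030-07-01.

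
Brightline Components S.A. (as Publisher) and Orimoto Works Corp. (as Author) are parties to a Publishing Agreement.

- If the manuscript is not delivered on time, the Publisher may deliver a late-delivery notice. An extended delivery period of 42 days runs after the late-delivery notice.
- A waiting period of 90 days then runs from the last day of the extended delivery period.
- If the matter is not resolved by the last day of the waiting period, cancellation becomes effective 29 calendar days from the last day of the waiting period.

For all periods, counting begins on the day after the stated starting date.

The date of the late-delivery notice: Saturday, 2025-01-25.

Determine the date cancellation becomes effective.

2025-07-05

Adding 42 calendar days to 2025-01-25 gives 2025-03-08, which is the last day of the extended delivery period.
The last day of the waiting period: 2025-03-08 + 90 days = 2025-06-06.
Adding 29 calendar days to 2025-06-06 gives 2025-07-05, which is the date cancellation becomes effective.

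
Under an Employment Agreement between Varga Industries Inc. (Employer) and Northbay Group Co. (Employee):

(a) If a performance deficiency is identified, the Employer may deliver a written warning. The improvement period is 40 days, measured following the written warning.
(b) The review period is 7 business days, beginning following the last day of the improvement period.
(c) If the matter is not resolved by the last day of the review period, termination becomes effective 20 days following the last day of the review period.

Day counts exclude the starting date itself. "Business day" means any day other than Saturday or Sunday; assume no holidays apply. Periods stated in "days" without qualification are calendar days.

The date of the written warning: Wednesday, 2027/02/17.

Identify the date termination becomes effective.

The last day of the improvement period: 40 calendar days after 2027/02/17 is 2027/03/29.
The last day of the review period: counting 7 business days from Monday, 2027/03/29 (Mar 30, Mar 31, Apr 1, Apr 2, Apr 5, Apr 6, Apr 7, skipping weekends) reaches Wednesday, 2027/04/07.
Adding 20 calendar days to 2027/04/07 gives 2027/04/27, which is the date termination becomes effective.

2027/04/27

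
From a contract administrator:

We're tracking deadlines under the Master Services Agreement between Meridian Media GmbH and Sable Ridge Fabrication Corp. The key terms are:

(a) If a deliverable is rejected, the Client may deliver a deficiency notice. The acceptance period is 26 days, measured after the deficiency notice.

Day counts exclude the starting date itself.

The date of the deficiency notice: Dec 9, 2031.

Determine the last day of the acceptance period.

Adding 26 calendar days to Dec 9, 2031 gives Jan 4, 2032, which is the last day of the acceptance period.

Jan 4, 2032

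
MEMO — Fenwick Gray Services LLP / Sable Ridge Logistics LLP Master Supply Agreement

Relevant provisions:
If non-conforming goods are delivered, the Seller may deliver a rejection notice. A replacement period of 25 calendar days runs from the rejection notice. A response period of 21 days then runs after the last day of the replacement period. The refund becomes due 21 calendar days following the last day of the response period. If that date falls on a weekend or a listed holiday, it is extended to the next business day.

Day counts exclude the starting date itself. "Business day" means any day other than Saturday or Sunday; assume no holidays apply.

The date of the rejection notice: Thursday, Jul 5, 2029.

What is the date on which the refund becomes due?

The last day of the replacement period: 25 calendar days after Jul 5, 2029 is Jul 30, 2029.
Adding 21 calendar days to Jul 30, 2029 gives Aug 20, 2029, which is the last day of the response period.
Adding 21 calendar days to Aug 20, 2029 gives Sep 10, 2029, which is the date on which the refund becomes due. Sep 10, 2029 is a Monday, so no roll-forward applies.

Sep 10, 2029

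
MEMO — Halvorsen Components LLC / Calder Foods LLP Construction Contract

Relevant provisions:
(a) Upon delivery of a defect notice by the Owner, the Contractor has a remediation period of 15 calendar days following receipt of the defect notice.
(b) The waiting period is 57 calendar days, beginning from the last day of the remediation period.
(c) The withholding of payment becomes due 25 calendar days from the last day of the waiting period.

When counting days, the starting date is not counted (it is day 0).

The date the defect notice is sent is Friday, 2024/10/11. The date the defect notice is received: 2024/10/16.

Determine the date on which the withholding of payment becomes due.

2025/01/21

The last day of the remediation period: 2024/10/16 + 15 days = 2024/10/31.
The last day of the waiting period: 57 calendar days after 2024/10/31 is 2024/12/27.
The date on which the withholding of payment becomes due: 25 calendar days after 2024/12/27 is 2025/01/21.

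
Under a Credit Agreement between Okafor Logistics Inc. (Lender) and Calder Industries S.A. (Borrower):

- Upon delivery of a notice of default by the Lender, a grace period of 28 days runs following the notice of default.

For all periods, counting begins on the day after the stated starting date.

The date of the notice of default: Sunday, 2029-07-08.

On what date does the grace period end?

2029-08-05

Adding 28 calendar days to 2029-07-08 gives 2029-08-05, which is the last day of the grace period.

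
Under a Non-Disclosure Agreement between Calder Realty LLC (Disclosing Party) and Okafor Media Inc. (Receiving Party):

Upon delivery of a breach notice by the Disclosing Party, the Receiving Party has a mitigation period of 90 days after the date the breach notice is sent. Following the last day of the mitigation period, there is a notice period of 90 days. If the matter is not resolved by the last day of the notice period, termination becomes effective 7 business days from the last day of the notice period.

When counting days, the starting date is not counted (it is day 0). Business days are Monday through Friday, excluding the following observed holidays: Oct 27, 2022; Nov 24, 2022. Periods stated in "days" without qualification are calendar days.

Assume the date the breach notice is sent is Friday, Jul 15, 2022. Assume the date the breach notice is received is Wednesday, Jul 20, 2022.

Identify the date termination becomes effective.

Jan 20, 2023

The last day of the mitigation period: Jul 15, 2022 + 90 days = Oct 13, 2022.
Adding 90 calendar days to Oct 13, 2022 gives Jan 11, 2023, which is the last day of the notice period.
From Wednesday, Jan 11, 2023, 7 business days (Jan 12, Jan 13, Jan 16, Jan 17, Jan 18, Jan 19, Jan 20, skipping weekends) brings us to Friday, Jan 20, 2023, which is the date termination becomes effective.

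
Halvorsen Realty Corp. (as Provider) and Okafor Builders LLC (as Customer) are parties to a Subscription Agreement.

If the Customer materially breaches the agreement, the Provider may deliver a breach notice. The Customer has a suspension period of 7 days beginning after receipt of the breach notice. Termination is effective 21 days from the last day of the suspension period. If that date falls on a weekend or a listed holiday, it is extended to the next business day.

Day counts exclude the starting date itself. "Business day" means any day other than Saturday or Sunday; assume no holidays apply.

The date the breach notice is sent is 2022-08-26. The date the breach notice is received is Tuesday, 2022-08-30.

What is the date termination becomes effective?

The last day of the suspension period: 2022-08-30 + 7 days = 2022-09-06.
Adding 21 calendar days to 2022-09-06 gives 2022-09-27, which is the date termination becomes effective. 2022-09-27 is a Tuesday, so no roll-forward applies.

2022-09-27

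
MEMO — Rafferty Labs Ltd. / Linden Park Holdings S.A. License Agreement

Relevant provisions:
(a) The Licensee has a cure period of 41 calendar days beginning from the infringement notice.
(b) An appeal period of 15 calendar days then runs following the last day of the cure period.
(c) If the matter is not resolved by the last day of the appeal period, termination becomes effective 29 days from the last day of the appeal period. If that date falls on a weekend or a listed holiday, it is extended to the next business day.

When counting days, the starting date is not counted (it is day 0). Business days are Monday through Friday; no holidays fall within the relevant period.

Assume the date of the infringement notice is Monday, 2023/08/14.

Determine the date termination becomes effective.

The last day of the cure period: 2023/08/14 + 41 days = 2023/09/24.
Adding 15 calendar days to 2023/09/24 gives 2023/10/09, which is the last day of the appeal period.
Adding 29 calendar days to 2023/10/09 gives 2023/11/07, which is the date termination becomes effective. 2023/11/07 is a Tuesday, so no roll-forward applies.

2023/11/07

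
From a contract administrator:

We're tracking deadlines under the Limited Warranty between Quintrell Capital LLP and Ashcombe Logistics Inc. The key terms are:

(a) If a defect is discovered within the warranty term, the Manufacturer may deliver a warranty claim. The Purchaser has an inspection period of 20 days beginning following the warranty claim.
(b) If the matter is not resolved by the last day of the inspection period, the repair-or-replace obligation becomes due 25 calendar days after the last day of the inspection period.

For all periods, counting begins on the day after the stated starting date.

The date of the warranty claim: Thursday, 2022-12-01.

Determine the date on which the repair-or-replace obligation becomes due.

The last day of the inspection period: 2022-12-01 + 20 days = 2022-12-21.
The date on which the repair-or-replace obligation becomes due: 2022-12-21 + 25 days = 2023-01-15.

2023-01-15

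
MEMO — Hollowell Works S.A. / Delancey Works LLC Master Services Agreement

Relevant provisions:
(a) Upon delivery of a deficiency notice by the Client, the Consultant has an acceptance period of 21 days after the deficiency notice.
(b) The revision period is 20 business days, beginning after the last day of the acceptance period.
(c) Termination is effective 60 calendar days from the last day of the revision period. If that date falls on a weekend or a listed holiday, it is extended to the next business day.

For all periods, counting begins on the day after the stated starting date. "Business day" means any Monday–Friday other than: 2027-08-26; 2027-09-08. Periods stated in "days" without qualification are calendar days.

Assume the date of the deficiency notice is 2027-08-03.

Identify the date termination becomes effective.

2027-11-22

The last day of the acceptance period: 21 calendar days after 2027-08-03 is 2027-08-24.
The last day of the revision period: counting 20 business days from Tuesday, 2027-08-24 (Aug 25, Aug 27, Aug 30, Aug 31, …, Sep 21, Sep 22, Sep 23, skipping weekends and the listed holidays on Aug 26, Sep 8) reaches Thursday, 2027-09-23.
The date termination becomes effective: 60 calendar days after 2027-09-23 is 2027-11-22. 2027-11-22 is a Monday and is not a listed holiday, so no roll-forward applies.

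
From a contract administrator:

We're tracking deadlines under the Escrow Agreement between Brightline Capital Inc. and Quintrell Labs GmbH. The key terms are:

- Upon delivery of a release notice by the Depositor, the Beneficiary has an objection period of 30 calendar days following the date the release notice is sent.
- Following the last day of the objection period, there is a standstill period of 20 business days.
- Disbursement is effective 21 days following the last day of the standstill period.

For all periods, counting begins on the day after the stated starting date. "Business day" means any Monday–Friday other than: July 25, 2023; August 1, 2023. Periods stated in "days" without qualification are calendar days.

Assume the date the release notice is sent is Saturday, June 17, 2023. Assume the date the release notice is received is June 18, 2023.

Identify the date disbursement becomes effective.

September 6, 2023

Adding 30 calendar days to June 17, 2023 gives July 17, 2023, which is the last day of the objection period.
From Monday, July 17, 2023, 20 business days (Jul 18, Jul 19, Jul 20, Jul 21, …, Aug 14, Aug 15, Aug 16, skipping weekends and the listed holidays on Jul 25, Aug 1) brings us to Wednesday, August 16, 2023, which is the last day of the standstill period.
Adding 21 calendar days to August 16, 2023 gives September 6, 2023, which is the date disbursement becomes effective.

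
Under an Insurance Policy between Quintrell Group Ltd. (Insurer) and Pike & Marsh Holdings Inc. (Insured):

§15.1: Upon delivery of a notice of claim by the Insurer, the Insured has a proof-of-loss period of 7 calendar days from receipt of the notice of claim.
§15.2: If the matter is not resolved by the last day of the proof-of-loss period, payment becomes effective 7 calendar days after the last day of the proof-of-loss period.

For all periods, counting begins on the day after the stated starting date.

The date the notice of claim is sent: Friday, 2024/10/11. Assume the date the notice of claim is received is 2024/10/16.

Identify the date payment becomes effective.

2024/10/30

The last day of the proof-of-loss period: 7 calendar days after 2024/10/16 is 2024/10/23.
The date payment becomes effective: 7 calendar days after 2024/10/23 is 2024/10/30.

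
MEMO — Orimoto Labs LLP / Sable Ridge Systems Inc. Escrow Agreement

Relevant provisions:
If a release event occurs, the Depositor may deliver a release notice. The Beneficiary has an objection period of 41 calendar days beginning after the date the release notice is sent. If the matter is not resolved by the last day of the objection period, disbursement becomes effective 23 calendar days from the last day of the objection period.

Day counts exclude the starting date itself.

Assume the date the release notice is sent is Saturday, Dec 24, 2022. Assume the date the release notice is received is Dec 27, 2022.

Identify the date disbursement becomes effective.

Feb 26, 2023

The last day of the objection period: 41 calendar days after Dec 24, 2022 is Feb 3, 2023.
Adding 23 calendar days to Feb 3, 2023 gives Feb 26, 2023, which is the date disbursement becomes effective.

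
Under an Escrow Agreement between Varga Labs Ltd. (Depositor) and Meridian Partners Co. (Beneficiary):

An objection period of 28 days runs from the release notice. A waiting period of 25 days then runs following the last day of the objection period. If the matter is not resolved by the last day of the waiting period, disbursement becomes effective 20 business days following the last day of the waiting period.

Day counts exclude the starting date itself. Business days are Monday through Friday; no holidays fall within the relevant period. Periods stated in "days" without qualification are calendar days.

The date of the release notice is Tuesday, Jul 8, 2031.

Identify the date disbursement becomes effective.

The last day of the objection period: Jul 8, 2031 + 28 days = Aug 5, 2031.
The last day of the waiting period: Aug 5, 2031 + 25 days = Aug 30, 2031.
The date disbursement becomes effective: 20 business days after Saturday, Aug 30, 2031, skipping weekends — Sep 1, Sep 2, Sep 3, Sep 4, …, Sep 24, Sep 25, Sep 26 — lands on Friday, Sep 26, 2031.

Sep 26, 2031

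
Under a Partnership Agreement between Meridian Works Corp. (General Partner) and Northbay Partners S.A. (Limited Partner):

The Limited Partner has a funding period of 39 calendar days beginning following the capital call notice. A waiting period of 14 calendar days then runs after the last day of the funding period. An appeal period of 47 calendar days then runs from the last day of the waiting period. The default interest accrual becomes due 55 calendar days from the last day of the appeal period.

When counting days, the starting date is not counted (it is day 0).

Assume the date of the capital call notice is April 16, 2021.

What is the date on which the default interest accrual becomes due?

September 18, 2021

The last day of the funding period: 39 calendar days after April 16, 2021 is May 25, 2021.
The last day of the waiting period: May 25, 2021 + 14 days = June 8, 2021.
Adding 47 calendar days to June 8, 2021 gives July 25, 2021, which is the last day of the appeal period.
Adding 55 calendar days to July 25, 2021 gives September 18, 2021, which is the date on which the default interest accrual becomes due.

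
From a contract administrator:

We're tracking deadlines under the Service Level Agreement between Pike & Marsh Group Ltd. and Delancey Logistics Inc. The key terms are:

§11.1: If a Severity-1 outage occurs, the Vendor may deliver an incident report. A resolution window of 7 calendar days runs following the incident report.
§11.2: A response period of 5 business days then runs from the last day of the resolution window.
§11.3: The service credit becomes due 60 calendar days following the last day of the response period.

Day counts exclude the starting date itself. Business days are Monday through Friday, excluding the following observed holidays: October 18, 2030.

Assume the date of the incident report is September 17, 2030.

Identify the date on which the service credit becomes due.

November 30, 2030

Adding 7 calendar days to September 17, 2030 gives September 24, 2030, which is the last day of the resolution window.
The last day of the response period: 5 business days after Tuesday, September 24, 2030, skipping weekends — Sep 25, Sep 26, Sep 27, Sep 30, Oct 1 — lands on Tuesday, October 1, 2030.
Adding 60 calendar days to October 1, 2030 gives November 30, 2030, which is the date on which the service credit becomes due.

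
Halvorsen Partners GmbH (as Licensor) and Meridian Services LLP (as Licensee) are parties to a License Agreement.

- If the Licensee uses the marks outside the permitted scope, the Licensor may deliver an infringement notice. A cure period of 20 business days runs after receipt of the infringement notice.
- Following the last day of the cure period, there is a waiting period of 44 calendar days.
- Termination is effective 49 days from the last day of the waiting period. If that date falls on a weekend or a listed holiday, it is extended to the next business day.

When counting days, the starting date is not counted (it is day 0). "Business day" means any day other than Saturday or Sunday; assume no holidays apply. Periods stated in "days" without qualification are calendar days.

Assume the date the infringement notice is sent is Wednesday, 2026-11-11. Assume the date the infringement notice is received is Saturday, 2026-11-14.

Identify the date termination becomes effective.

2027-03-15

The last day of the cure period: 20 business days after Saturday, 2026-11-14, skipping weekends — Nov 16, Nov 17, Nov 18, Nov 19, …, Dec 9, Dec 10, Dec 11 — lands on Friday, 2026-12-11.
Adding 44 calendar days to 2026-12-11 gives 2027-01-24, which is the last day of the waiting period.
The date termination becomes effective: 2027-01-24 + 49 days = 2027-03-14. That falls on a Sunday, so it rolls to the next business day, Monday, 2027-03-15.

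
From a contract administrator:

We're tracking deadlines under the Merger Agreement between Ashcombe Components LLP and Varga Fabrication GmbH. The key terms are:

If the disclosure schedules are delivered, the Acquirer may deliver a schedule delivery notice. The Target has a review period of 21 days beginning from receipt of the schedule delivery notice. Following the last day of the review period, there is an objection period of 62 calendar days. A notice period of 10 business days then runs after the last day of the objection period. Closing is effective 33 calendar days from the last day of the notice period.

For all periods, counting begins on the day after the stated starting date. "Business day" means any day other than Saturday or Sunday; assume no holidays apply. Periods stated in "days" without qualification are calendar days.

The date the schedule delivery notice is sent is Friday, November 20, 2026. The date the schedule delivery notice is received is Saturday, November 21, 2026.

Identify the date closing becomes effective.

The last day of the review period: November 21, 2026 + 21 days = December 12, 2026.
The last day of the objection period: 62 calendar days after December 12, 2026 is February 12, 2027.
From Friday, February 12, 2027, 10 business days (Feb 15, Feb 16, Feb 17, Feb 18, Feb 19, Feb 22, Feb 23, Feb 24, Feb 25, Feb 26, skipping weekends) brings us to Friday, February 26, 2027, which is the last day of the notice period.
The date closing becomes effective: 33 calendar days after February 26, 2027 is March 31, 2027.

March 31, 2027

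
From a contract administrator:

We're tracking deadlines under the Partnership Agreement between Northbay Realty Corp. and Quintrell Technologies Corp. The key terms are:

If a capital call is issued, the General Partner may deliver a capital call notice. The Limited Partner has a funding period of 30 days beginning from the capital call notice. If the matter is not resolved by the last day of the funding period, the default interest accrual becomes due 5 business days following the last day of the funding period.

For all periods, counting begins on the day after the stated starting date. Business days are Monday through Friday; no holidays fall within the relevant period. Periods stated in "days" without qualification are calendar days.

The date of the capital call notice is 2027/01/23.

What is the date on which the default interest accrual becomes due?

2027/03/01

The last day of the funding period: 30 calendar days after 2027/01/23 is 2027/02/22.
The date on which the default interest accrual becomes due: counting 5 business days from Monday, 2027/02/22 (Feb 23, Feb 24, Feb 25, Feb 26, Mar 1, skipping weekends) reaches Monday, 2027/03/01.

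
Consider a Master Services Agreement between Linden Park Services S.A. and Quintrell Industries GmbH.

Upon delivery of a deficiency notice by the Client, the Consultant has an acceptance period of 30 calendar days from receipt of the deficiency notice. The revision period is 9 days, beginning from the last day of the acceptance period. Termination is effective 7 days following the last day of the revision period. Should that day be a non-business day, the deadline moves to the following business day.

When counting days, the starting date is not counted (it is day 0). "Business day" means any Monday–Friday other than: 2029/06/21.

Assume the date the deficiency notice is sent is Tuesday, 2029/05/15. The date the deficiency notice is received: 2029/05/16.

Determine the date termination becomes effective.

2029/07/02

The last day of the acceptance period: 2029/05/16 + 30 days = 2029/06/15.
Adding 9 calendar days to 2029/06/15 gives 2029/06/24, which is the last day of the revision period.
Adding 7 calendar days to 2029/06/24 gives 2029/07/01, which is the date termination becomes effective. That falls on a Sunday, so it rolls to the next business day, Monday, 2029/07/02.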